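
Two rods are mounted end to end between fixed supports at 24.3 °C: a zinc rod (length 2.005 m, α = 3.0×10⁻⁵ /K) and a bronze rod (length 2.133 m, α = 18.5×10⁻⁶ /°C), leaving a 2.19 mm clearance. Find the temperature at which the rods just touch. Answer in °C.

α₁L₁ = 6.015×10⁻⁵ m/K, α₂L₂ = 3.94605×10⁻⁵ m/K → total 9.96105×10⁻⁵ m/K
ΔT = g/(α₁L₁+α₂L₂) = 2.19×10⁻³ / 9.96105×10⁻⁵ = 21.986 K
T = 24.3 + 21.986 = 46.286 °C

T = 46.3 °C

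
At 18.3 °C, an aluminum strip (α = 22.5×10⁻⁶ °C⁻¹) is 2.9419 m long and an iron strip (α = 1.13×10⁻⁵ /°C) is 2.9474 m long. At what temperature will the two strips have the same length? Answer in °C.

L₁(1 + α₁ΔT) = L₂(1 + α₂ΔT) ⇒ ΔT = (L₂ − L₁)/(α₁L₁ − α₂L₂)
L₂ − L₁ = 2.9474 − 2.9419 = 5.50×10⁻³ m
α₁L₁ − α₂L₂ = 22.5×10⁻⁶×2.9419 − 1.13×10⁻⁵×2.9474 = 3.288713×10⁻⁵ m/K
ΔT = 5.50×10⁻³ / 3.288713×10⁻⁵ = 167.239 K
T = 18.3 + 167.239 = 185.539 °C

T = 185.5 °C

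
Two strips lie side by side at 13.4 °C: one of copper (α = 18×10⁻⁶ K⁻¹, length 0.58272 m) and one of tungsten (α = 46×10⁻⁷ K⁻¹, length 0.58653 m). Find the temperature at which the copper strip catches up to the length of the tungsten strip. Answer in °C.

T = 502.4 °C

Equal length when α₁L₁ΔT − α₂L₂ΔT = L₂ − L₁ = 3.81×10⁻³ m
α₁L₁ = 1.048896×10⁻⁵, α₂L₂ = 2.698038×10⁻⁶ → Δ(αL) = 7.790922×10⁻⁶ m/K
ΔT = 3.81×10⁻³ / 7.790922×10⁻⁶ = 489.031 K, so T = 13.4 + 489.031 = 502.431 °C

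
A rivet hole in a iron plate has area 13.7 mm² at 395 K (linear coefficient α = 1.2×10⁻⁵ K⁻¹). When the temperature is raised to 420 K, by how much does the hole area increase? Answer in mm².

Area coefficient ≈ 2α; |ΔT| = 25 K
ΔA = 2αA₀ΔT = 2(1.2×10⁻⁵)(13.7)(25) = 8.22×10⁻³ mm²

ΔA = 0.00822 mm²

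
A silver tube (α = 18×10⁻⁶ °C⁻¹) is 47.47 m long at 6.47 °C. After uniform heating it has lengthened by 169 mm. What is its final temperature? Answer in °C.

T = 204 °C

ΔL = αL₀ΔT ⇒ ΔT = ΔL / (αL₀)
ΔT = 169×10⁻³ m / (18×10⁻⁶ × 47.47 m) = 197.79 K
T = 6.47 + 197.79 = 204.26 °C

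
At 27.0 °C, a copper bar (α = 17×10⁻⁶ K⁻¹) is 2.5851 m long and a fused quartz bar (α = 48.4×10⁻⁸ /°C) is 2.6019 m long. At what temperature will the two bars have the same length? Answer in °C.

T = 420.6 °C

Equal length when α₁L₁ΔT − α₂L₂ΔT = L₂ − L₁ = 1.68×10⁻² m
α₁L₁ = 4.39467×10⁻⁵, α₂L₂ = 1.2593196×10⁻⁶ → Δ(αL) = 4.26873804×10⁻⁵ m/K
ΔT = 1.68×10⁻² / 4.26873804×10⁻⁵ = 393.559 K, so T = 27.0 + 393.559 = 420.559 °C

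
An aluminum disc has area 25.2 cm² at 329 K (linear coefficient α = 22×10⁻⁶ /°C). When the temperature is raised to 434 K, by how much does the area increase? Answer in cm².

Area coefficient ≈ 2α; |ΔT| = 105 K
ΔA = 2αA₀ΔT = 2(22×10⁻⁶)(25.2)(105) = 0.116 cm²

ΔA = 0.116 cm²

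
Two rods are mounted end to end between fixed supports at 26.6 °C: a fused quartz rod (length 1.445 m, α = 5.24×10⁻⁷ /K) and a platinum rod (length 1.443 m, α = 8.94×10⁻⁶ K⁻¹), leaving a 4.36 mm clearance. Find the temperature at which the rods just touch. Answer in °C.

T = 346 °C

α₁L₁ = 7.5718×10⁻⁷ m/K, α₂L₂ = 1.290042×10⁻⁵ m/K → total 1.36576×10⁻⁵ m/K
ΔT = g/(α₁L₁+α₂L₂) = 4.36×10⁻³ / 1.36576×10⁻⁵ = 319.24 K
T = 26.6 + 319.24 = 345.84 °C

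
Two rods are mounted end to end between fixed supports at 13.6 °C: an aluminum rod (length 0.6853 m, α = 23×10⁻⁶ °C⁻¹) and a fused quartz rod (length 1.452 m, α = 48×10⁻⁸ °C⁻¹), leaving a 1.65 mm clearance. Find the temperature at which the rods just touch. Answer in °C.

α₁L₁ = 1.57619×10⁻⁵ m/K, α₂L₂ = 6.9696×10⁻⁷ m/K → total 1.645886×10⁻⁵ m/K
ΔT = g/(α₁L₁+α₂L₂) = 1.65×10⁻³ / 1.645886×10⁻⁵ = 100.25 K
T = 13.6 + 100.25 = 113.85 °C

T = 114 °C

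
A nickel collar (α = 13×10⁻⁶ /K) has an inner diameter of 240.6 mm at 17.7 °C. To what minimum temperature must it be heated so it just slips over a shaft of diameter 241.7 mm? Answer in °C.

Required Δd = 241.7 − 240.6 = 1.1 mm
Δd = αd₀ΔT ⇒ ΔT = Δd/(αd₀) = 1.1 / (13×10⁻⁶ × 240.6) = 351.68 K
T_min = 17.7 + 351.68 = 369.38 °C

T = 369 °C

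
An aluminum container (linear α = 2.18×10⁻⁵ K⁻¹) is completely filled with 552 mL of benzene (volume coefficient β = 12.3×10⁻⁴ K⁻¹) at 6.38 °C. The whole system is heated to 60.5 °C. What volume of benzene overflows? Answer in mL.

The container also expands: β_container ≈ 3α = 6.54×10⁻⁵ /K
Net overflow = V₀(β_liq − 3α_cont)ΔT
β − 3α = 1.23×10⁻³ − 6.54×10⁻⁵ = 1.1646×10⁻³ /K; ΔT = 54.12 K
ΔV = 552 × 1.1646×10⁻³ × 54.12 = 34.8 mL

34.8 mL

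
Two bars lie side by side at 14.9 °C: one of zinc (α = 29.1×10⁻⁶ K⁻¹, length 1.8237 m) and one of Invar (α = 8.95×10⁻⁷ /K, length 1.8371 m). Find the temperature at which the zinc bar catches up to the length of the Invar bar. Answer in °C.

Equal length when α₁L₁ΔT − α₂L₂ΔT = L₂ − L₁ = 1.34×10⁻² m
α₁L₁ = 5.306967×10⁻⁵, α₂L₂ = 1.6442045×10⁻⁶ → Δ(αL) = 5.14254655×10⁻⁵ m/K
ΔT = 1.34×10⁻² / 5.14254655×10⁻⁵ = 260.571 K, so T = 14.9 + 260.571 = 275.471 °C

T = 275.5 °C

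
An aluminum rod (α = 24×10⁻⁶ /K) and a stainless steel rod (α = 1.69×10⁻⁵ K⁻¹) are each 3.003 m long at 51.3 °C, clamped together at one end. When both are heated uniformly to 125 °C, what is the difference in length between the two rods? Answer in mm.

ΔT = 73.7 K
aluminum: ΔL = 24×10⁻⁶ × 3.003 m × 73.7 = 5.3117×10⁻³ m = 5.3117 mm
stainless steel: ΔL = 1.69×10⁻⁵ × 3.003 m × 73.7 = 3.7403×10⁻³ m = 3.7403 mm
difference = 5.3117 − 3.7403 = 1.5714 mm

1.57 mm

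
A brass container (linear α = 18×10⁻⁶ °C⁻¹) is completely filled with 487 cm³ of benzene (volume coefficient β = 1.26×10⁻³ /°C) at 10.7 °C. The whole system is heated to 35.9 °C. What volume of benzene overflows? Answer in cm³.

The container also expands: β_container ≈ 3α = 5.4×10⁻⁵ /K
Net overflow = V₀(β_liq − 3α_cont)ΔT
β − 3α = 1.26×10⁻³ − 5.4×10⁻⁵ = 1.206×10⁻³ /K; ΔT = 25.2 K
ΔV = 487 × 1.206×10⁻³ × 25.2 = 14.8 cm³

14.8 cm³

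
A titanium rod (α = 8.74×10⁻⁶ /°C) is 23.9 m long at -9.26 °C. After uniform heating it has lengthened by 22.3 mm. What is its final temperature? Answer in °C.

ΔL = αL₀ΔT ⇒ ΔT = ΔL / (αL₀)
ΔT = 22.3×10⁻³ m / (8.74×10⁻⁶ × 23.9 m) = 106.757 K
T = -9.26 + 106.757 = 97.497 °C

T = 97.5 °C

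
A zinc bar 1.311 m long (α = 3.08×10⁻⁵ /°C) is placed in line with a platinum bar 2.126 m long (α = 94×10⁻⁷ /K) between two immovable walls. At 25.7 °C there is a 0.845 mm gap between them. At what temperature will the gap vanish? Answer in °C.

T = 39.7 °C

α₁L₁ = 4.03788×10⁻⁵ m/K, α₂L₂ = 1.99844×10⁻⁵ m/K → total 6.03632×10⁻⁵ m/K
ΔT = g/(α₁L₁+α₂L₂) = 8.45×10⁻⁴ / 6.03632×10⁻⁵ = 13.999 K
T = 25.7 + 13.999 = 39.699 °C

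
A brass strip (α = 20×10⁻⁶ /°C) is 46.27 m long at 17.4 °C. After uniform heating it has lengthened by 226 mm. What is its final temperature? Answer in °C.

ΔL = αL₀ΔT ⇒ ΔT = ΔL / (αL₀)
ΔT = 226×10⁻³ m / (20×10⁻⁶ × 46.27 m) = 244.22 K
T = 17.4 + 244.22 = 261.62 °C

T = 262 °C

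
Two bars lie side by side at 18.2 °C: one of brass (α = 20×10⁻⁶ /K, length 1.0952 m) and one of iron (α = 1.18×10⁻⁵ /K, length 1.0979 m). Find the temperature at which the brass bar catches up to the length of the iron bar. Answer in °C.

L₁(1 + α₁ΔT) = L₂(1 + α₂ΔT) ⇒ ΔT = (L₂ − L₁)/(α₁L₁ − α₂L₂)
L₂ − L₁ = 1.0979 − 1.0952 = 2.70×10⁻³ m
α₁L₁ − α₂L₂ = 20×10⁻⁶×1.0952 − 1.18×10⁻⁵×1.0979 = 8.94878×10⁻⁶ m/K
ΔT = 2.70×10⁻³ / 8.94878×10⁻⁶ = 301.717 K
T = 18.2 + 301.717 = 319.917 °C

T = 319.9 °C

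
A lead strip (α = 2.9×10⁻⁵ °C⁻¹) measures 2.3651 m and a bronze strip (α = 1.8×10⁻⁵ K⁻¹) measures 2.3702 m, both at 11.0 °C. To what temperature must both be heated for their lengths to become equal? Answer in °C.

T = 207.7 °C

Equal length when α₁L₁ΔT − α₂L₂ΔT = L₂ − L₁ = 5.10×10⁻³ m
α₁L₁ = 6.85879×10⁻⁵, α₂L₂ = 4.26636×10⁻⁵ → Δ(αL) = 2.59243×10⁻⁵ m/K
ΔT = 5.10×10⁻³ / 2.59243×10⁻⁵ = 196.727 K, so T = 11.0 + 196.727 = 207.727 °C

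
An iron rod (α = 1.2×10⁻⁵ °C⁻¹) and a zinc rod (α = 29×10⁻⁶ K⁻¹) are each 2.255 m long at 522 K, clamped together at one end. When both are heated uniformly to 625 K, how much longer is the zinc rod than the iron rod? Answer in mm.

3.95 mm

ΔT = 103 K
iron: ΔL = 1.2×10⁻⁵ × 2.255 m × 103 = 2.7872×10⁻³ m = 2.7872 mm
zinc: ΔL = 29×10⁻⁶ × 2.255 m × 103 = 6.7357×10⁻³ m = 6.7357 mm
difference = 6.7357 − 2.7872 = 3.9485 mm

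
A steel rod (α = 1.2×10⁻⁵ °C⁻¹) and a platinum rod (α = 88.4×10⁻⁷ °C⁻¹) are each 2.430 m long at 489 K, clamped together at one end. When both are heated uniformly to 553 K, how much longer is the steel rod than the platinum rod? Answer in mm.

0.491 mm

ΔT = 64 K
steel: ΔL = 1.2×10⁻⁵ × 2.430 m × 64 = 1.8662×10⁻³ m = 1.8662 mm
platinum: ΔL = 88.4×10⁻⁷ × 2.430 m × 64 = 1.3748×10⁻³ m = 1.3748 mm
difference = 1.8662 − 1.3748 = 0.4914 mm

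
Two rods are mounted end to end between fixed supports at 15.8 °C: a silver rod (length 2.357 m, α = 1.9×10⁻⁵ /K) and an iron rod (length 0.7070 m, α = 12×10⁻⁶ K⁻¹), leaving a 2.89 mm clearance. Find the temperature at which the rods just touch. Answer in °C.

T = 70.1 °C

Gap closes when ΔL₁ + ΔL₂ = 2.89 mm = 2.89×10⁻³ m
(α₁L₁ + α₂L₂)ΔT = g
α₁L₁ + α₂L₂ = 1.9×10⁻⁵×2.357 + 12×10⁻⁶×0.7070 = 5.3267×10⁻⁵ m/K
ΔT = 2.89×10⁻³ / 5.3267×10⁻⁵ = 54.255 K
T = 15.8 + 54.255 = 70.055 °C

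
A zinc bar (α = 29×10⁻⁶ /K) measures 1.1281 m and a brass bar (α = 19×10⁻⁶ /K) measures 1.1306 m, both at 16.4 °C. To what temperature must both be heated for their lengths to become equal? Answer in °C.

L₁(1 + α₁ΔT) = L₂(1 + α₂ΔT) ⇒ ΔT = (L₂ − L₁)/(α₁L₁ − α₂L₂)
L₂ − L₁ = 1.1306 − 1.1281 = 2.50×10⁻³ m
α₁L₁ − α₂L₂ = 29×10⁻⁶×1.1281 − 19×10⁻⁶×1.1306 = 1.12335×10⁻⁵ m/K
ΔT = 2.50×10⁻³ / 1.12335×10⁻⁵ = 222.549 K
T = 16.4 + 222.549 = 238.949 °C

T = 238.9 °C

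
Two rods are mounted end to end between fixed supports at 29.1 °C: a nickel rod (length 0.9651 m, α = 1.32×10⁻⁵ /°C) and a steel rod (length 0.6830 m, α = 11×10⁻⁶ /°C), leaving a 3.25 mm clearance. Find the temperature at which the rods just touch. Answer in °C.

Gap closes when ΔL₁ + ΔL₂ = 3.25 mm = 3.25×10⁻³ m
(α₁L₁ + α₂L₂)ΔT = g
α₁L₁ + α₂L₂ = 1.32×10⁻⁵×0.9651 + 11×10⁻⁶×0.6830 = 2.025232×10⁻⁵ m/K
ΔT = 3.25×10⁻³ / 2.025232×10⁻⁵ = 160.48 K
T = 29.1 + 160.48 = 189.58 °C

T = 190 °C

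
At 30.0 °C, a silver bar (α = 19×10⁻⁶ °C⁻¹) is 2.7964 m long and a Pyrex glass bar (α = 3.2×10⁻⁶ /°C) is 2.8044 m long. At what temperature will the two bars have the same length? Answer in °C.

L₁(1 + α₁ΔT) = L₂(1 + α₂ΔT) ⇒ ΔT = (L₂ − L₁)/(α₁L₁ − α₂L₂)
L₂ − L₁ = 2.8044 − 2.7964 = 8.00×10⁻³ m
α₁L₁ − α₂L₂ = 19×10⁻⁶×2.7964 − 3.2×10⁻⁶×2.8044 = 4.415752×10⁻⁵ m/K
ΔT = 8.00×10⁻³ / 4.415752×10⁻⁵ = 181.170 K
T = 30.0 + 181.170 = 211.170 °C

T = 211.2 °C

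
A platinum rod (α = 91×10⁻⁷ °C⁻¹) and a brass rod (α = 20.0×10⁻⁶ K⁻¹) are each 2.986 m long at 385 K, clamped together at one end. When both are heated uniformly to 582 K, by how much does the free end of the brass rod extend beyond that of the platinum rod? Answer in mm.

ΔT = 197 K
platinum: ΔL = 91×10⁻⁷ × 2.986 m × 197 = 5.3530×10⁻³ m = 5.3530 mm
brass: ΔL = 20.0×10⁻⁶ × 2.986 m × 197 = 1.1765×10⁻² m = 11.765 mm
difference = 11.765 − 5.3530 = 6.412 mm

6.41 mm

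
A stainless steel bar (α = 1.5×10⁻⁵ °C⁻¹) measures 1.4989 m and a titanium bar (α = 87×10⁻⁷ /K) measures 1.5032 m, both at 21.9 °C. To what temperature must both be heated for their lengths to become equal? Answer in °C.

Equal length when α₁L₁ΔT − α₂L₂ΔT = L₂ − L₁ = 4.30×10⁻³ m
α₁L₁ = 2.24835×10⁻⁵, α₂L₂ = 1.307784×10⁻⁵ → Δ(αL) = 9.40566×10⁻⁶ m/K
ΔT = 4.30×10⁻³ / 9.40566×10⁻⁶ = 457.172 K, so T = 21.9 + 457.172 = 479.072 °C

T = 479.1 °C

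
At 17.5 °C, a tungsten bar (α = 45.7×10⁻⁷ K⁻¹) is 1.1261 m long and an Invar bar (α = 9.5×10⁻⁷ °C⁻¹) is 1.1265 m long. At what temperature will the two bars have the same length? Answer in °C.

L₁(1 + α₁ΔT) = L₂(1 + α₂ΔT) ⇒ ΔT = (L₂ − L₁)/(α₁L₁ − α₂L₂)
L₂ − L₁ = 1.1265 − 1.1261 = 4.00×10⁻⁴ m
α₁L₁ − α₂L₂ = 45.7×10⁻⁷×1.1261 − 9.5×10⁻⁷×1.1265 = 4.076102×10⁻⁶ m/K
ΔT = 4.00×10⁻⁴ / 4.076102×10⁻⁶ = 98.133 K
T = 17.5 + 98.133 = 115.633 °C

T = 115.6 °C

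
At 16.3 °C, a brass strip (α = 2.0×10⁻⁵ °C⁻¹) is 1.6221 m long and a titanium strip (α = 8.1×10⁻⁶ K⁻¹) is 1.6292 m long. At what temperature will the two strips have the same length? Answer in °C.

T = 385.2 °C

L₁(1 + α₁ΔT) = L₂(1 + α₂ΔT) ⇒ ΔT = (L₂ − L₁)/(α₁L₁ − α₂L₂)
L₂ − L₁ = 1.6292 − 1.6221 = 7.10×10⁻³ m
α₁L₁ − α₂L₂ = 2.0×10⁻⁵×1.6221 − 8.1×10⁻⁶×1.6292 = 1.924548×10⁻⁵ m/K
ΔT = 7.10×10⁻³ / 1.924548×10⁻⁵ = 368.918 K
T = 16.3 + 368.918 = 385.218 °C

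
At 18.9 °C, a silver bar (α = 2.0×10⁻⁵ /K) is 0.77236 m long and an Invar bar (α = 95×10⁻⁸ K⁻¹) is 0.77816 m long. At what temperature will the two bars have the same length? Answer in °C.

T = 413.2 °C

L₁(1 + α₁ΔT) = L₂(1 + α₂ΔT) ⇒ ΔT = (L₂ − L₁)/(α₁L₁ − α₂L₂)
L₂ − L₁ = 0.77816 − 0.77236 = 5.80×10⁻³ m
α₁L₁ − α₂L₂ = 2.0×10⁻⁵×0.77236 − 95×10⁻⁸×0.77816 = 1.4707948×10⁻⁵ m/K
ΔT = 5.80×10⁻³ / 1.4707948×10⁻⁵ = 394.345 K
T = 18.9 + 394.345 = 413.245 °C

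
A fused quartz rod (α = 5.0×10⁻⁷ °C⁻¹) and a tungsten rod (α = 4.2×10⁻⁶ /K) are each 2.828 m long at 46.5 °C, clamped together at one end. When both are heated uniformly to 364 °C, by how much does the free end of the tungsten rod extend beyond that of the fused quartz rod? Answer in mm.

ΔT = 317.5 K
fused quartz: ΔL = 5.0×10⁻⁷ × 2.828 m × 317.5 = 4.4894×10⁻⁴ m = 0.44894 mm
tungsten: ΔL = 4.2×10⁻⁶ × 2.828 m × 317.5 = 3.7711×10⁻³ m = 3.7711 mm
difference = 3.7711 − 0.44894 = 3.32216 mm

3.32 mm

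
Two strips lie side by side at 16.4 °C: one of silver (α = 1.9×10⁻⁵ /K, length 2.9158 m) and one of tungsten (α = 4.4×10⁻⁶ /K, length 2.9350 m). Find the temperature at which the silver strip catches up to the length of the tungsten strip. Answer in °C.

L₁(1 + α₁ΔT) = L₂(1 + α₂ΔT) ⇒ ΔT = (L₂ − L₁)/(α₁L₁ − α₂L₂)
L₂ − L₁ = 2.9350 − 2.9158 = 1.92×10⁻² m
α₁L₁ − α₂L₂ = 1.9×10⁻⁵×2.9158 − 4.4×10⁻⁶×2.9350 = 4.24862×10⁻⁵ m/K
ΔT = 1.92×10⁻² / 4.24862×10⁻⁵ = 451.911 K
T = 16.4 + 451.911 = 468.311 °C

T = 468.3 °C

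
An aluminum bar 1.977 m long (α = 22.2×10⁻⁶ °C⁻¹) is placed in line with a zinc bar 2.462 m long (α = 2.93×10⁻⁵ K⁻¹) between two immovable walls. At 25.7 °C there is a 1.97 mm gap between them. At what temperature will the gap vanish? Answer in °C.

α₁L₁ = 4.38894×10⁻⁵ m/K, α₂L₂ = 7.21366×10⁻⁵ m/K → total 1.16026×10⁻⁴ m/K
ΔT = g/(α₁L₁+α₂L₂) = 1.97×10⁻³ / 1.16026×10⁻⁴ = 16.979 K
T = 25.7 + 16.979 = 42.679 °C

T = 42.7 °C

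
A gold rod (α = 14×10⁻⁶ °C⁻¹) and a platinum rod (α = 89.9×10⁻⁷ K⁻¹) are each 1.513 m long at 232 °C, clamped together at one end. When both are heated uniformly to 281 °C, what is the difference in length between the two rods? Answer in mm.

ΔT = 49 K
gold: ΔL = 14×10⁻⁶ × 1.513 m × 49 = 1.0379×10⁻³ m = 1.0379 mm
platinum: ΔL = 89.9×10⁻⁷ × 1.513 m × 49 = 6.6649×10⁻⁴ m = 0.66649 mm
difference = 1.0379 − 0.66649 = 0.37141 mm

0.371 mm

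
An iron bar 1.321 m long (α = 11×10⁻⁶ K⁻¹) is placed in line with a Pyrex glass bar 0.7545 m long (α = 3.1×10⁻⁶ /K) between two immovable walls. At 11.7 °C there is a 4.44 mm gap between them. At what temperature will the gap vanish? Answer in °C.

α₁L₁ = 1.4531×10⁻⁵ m/K, α₂L₂ = 2.33895×10⁻⁶ m/K → total 1.686995×10⁻⁵ m/K
ΔT = g/(α₁L₁+α₂L₂) = 4.44×10⁻³ / 1.686995×10⁻⁵ = 263.19 K
T = 11.7 + 263.19 = 274.89 °C

T = 275 °C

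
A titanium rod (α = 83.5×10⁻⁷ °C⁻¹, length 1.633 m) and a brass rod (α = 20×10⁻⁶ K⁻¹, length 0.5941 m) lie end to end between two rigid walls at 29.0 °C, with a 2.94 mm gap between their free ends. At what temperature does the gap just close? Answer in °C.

Gap closes when ΔL₁ + ΔL₂ = 2.94 mm = 2.94×10⁻³ m
(α₁L₁ + α₂L₂)ΔT = g
α₁L₁ + α₂L₂ = 83.5×10⁻⁷×1.633 + 20×10⁻⁶×0.5941 = 2.551755×10⁻⁵ m/K
ΔT = 2.94×10⁻³ / 2.551755×10⁻⁵ = 115.21 K
T = 29.0 + 115.21 = 144.21 °C

T = 144 °C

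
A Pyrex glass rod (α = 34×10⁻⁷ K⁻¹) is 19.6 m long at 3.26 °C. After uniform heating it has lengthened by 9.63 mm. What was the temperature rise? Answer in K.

ΔL = αL₀ΔT ⇒ ΔT = ΔL / (αL₀)
ΔT = 9.63×10⁻³ m / (34×10⁻⁷ × 19.6 m) = 144.51 K

ΔT = 145 K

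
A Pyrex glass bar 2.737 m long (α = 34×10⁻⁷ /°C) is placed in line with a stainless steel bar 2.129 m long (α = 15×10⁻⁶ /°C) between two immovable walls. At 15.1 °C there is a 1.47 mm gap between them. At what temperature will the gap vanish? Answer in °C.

α₁L₁ = 9.3058×10⁻⁶ m/K, α₂L₂ = 3.1935×10⁻⁵ m/K → total 4.12408×10⁻⁵ m/K
ΔT = g/(α₁L₁+α₂L₂) = 1.47×10⁻³ / 4.12408×10⁻⁵ = 35.644 K
T = 15.1 + 35.644 = 50.744 °C

T = 50.7 °C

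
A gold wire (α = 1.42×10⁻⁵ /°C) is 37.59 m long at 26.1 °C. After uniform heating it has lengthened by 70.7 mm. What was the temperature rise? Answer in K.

ΔT = 132 K

ΔL = αL₀ΔT ⇒ ΔT = ΔL / (αL₀)
ΔT = 70.7×10⁻³ m / (1.42×10⁻⁵ × 37.59 m) = 132.45 K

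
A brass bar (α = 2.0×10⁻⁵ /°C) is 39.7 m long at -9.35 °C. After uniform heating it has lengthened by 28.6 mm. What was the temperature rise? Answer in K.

ΔT = 36.0 K

ΔL = αL₀ΔT ⇒ ΔT = ΔL / (αL₀)
ΔT = 28.6×10⁻³ m / (2.0×10⁻⁵ × 39.7 m) = 36.020 K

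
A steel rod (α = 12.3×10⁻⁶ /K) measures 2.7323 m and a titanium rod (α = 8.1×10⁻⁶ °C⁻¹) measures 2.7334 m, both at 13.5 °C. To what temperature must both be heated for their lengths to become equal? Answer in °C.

L₁(1 + α₁ΔT) = L₂(1 + α₂ΔT) ⇒ ΔT = (L₂ − L₁)/(α₁L₁ − α₂L₂)
L₂ − L₁ = 2.7334 − 2.7323 = 1.10×10⁻³ m
α₁L₁ − α₂L₂ = 12.3×10⁻⁶×2.7323 − 8.1×10⁻⁶×2.7334 = 1.146675×10⁻⁵ m/K
ΔT = 1.10×10⁻³ / 1.146675×10⁻⁵ = 95.930 K
T = 13.5 + 95.930 = 109.430 °C

T = 109.4 °C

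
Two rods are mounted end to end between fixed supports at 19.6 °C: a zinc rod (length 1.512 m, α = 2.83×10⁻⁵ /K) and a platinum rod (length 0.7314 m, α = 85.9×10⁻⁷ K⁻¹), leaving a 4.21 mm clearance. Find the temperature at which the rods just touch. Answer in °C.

Gap closes when ΔL₁ + ΔL₂ = 4.21 mm = 4.21×10⁻³ m
(α₁L₁ + α₂L₂)ΔT = g
α₁L₁ + α₂L₂ = 2.83×10⁻⁵×1.512 + 85.9×10⁻⁷×0.7314 = 4.9072326×10⁻⁵ m/K
ΔT = 4.21×10⁻³ / 4.9072326×10⁻⁵ = 85.79 K
T = 19.6 + 85.79 = 105.39 °C

T = 105 °C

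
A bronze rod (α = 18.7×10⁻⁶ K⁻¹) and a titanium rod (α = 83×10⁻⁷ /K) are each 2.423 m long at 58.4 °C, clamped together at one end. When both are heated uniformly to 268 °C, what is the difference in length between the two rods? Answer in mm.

ΔT = 209.6 K
bronze: ΔL = 18.7×10⁻⁶ × 2.423 m × 209.6 = 9.4970×10⁻³ m = 9.4970 mm
titanium: ΔL = 83×10⁻⁷ × 2.423 m × 209.6 = 4.2152×10⁻³ m = 4.2152 mm
difference = 9.4970 − 4.2152 = 5.2818 mm

5.28 mm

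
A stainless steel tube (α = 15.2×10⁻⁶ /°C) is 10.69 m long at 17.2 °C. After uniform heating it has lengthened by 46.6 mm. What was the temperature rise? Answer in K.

ΔL = αL₀ΔT ⇒ ΔT = ΔL / (αL₀)
ΔT = 46.6×10⁻³ m / (15.2×10⁻⁶ × 10.69 m) = 286.79 K

ΔT = 287 K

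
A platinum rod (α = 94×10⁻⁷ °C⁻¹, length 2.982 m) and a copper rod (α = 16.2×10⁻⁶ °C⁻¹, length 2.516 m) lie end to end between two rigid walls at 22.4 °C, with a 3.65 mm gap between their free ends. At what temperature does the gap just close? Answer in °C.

α₁L₁ = 2.80308×10⁻⁵ m/K, α₂L₂ = 4.07592×10⁻⁵ m/K → total 6.879×10⁻⁵ m/K
ΔT = g/(α₁L₁+α₂L₂) = 3.65×10⁻³ / 6.879×10⁻⁵ = 53.060 K
T = 22.4 + 53.060 = 75.460 °C

T = 75.5 °C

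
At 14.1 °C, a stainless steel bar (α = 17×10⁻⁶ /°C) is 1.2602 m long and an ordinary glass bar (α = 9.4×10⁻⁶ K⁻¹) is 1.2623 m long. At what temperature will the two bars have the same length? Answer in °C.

Equal length when α₁L₁ΔT − α₂L₂ΔT = L₂ − L₁ = 2.10×10⁻³ m
α₁L₁ = 2.14234×10⁻⁵, α₂L₂ = 1.186562×10⁻⁵ → Δ(αL) = 9.55778×10⁻⁶ m/K
ΔT = 2.10×10⁻³ / 9.55778×10⁻⁶ = 219.716 K, so T = 14.1 + 219.716 = 233.816 °C

T = 233.8 °C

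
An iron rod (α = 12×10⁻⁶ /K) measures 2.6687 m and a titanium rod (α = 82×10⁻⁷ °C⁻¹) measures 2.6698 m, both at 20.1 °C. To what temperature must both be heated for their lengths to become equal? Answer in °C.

Equal length when α₁L₁ΔT − α₂L₂ΔT = L₂ − L₁ = 1.10×10⁻³ m
α₁L₁ = 3.20244×10⁻⁵, α₂L₂ = 2.189236×10⁻⁵ → Δ(αL) = 1.013204×10⁻⁵ m/K
ΔT = 1.10×10⁻³ / 1.013204×10⁻⁵ = 108.566 K, so T = 20.1 + 108.566 = 128.666 °C

T = 128.7 °C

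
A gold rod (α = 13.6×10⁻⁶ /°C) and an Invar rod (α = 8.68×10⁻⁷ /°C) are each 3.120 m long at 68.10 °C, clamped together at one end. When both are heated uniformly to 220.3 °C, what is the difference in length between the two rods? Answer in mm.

ΔT = 152.20 K
gold: ΔL = 13.6×10⁻⁶ × 3.120 m × 152.20 = 6.4582×10⁻³ m = 6.4582 mm
Invar: ΔL = 8.68×10⁻⁷ × 3.120 m × 152.20 = 4.1218×10⁻⁴ m = 0.41218 mm
difference = 6.4582 − 0.41218 = 6.04602 mm

6.05 mm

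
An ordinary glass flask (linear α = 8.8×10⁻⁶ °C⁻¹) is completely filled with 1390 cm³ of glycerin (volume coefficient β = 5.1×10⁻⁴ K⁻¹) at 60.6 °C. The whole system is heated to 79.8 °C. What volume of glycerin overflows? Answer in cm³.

12.9 cm³

The flask also expands: β_container ≈ 3α = 2.64×10⁻⁵ /K
Net overflow = V₀(β_liq − 3α_cont)ΔT
β − 3α = 5.10×10⁻⁴ − 2.64×10⁻⁵ = 4.836×10⁻⁴ /K; ΔT = 19.2 K
ΔV = 1390 × 4.836×10⁻⁴ × 19.2 = 12.9 cm³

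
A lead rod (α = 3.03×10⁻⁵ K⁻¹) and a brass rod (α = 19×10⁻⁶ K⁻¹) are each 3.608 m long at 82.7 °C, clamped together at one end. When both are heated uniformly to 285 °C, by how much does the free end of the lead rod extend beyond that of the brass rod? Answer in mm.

ΔT = 202.3 K
lead: ΔL = 3.03×10⁻⁵ × 3.608 m × 202.3 = 2.2116×10⁻² m = 22.116 mm
brass: ΔL = 19×10⁻⁶ × 3.608 m × 202.3 = 1.3868×10⁻² m = 13.868 mm
difference = 22.116 − 13.868 = 8.248 mm

8.25 mm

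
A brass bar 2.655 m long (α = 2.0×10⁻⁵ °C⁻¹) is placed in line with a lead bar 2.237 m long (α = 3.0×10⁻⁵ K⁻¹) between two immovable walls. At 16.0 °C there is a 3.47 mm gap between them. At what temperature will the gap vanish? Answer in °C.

T = 44.9 °C

Gap closes when ΔL₁ + ΔL₂ = 3.47 mm = 3.47×10⁻³ m
(α₁L₁ + α₂L₂)ΔT = g
α₁L₁ + α₂L₂ = 2.0×10⁻⁵×2.655 + 3.0×10⁻⁵×2.237 = 1.2021×10⁻⁴ m/K
ΔT = 3.47×10⁻³ / 1.2021×10⁻⁴ = 28.866 K
T = 16.0 + 28.866 = 44.866 °C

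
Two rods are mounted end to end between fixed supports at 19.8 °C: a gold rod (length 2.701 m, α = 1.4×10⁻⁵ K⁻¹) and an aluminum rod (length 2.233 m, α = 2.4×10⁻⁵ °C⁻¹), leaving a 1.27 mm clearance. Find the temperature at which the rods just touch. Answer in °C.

T = 33.7 °C

α₁L₁ = 3.7814×10⁻⁵ m/K, α₂L₂ = 5.3592×10⁻⁵ m/K → total 9.1406×10⁻⁵ m/K
ΔT = g/(α₁L₁+α₂L₂) = 1.27×10⁻³ / 9.1406×10⁻⁵ = 13.894 K
T = 19.8 + 13.894 = 33.694 °C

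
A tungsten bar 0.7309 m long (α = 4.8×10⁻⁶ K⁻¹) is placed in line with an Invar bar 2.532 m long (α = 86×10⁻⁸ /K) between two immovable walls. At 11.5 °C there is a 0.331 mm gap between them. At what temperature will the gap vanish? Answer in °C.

α₁L₁ = 3.50832×10⁻⁶ m/K, α₂L₂ = 2.17752×10⁻⁶ m/K → total 5.68584×10⁻⁶ m/K
ΔT = g/(α₁L₁+α₂L₂) = 3.31×10⁻⁴ / 5.68584×10⁻⁶ = 58.215 K
T = 11.5 + 58.215 = 69.715 °C

T = 69.7 °C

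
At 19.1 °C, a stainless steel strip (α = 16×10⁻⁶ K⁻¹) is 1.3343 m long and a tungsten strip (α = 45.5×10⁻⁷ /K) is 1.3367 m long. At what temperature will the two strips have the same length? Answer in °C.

T = 176.3 °C

L₁(1 + α₁ΔT) = L₂(1 + α₂ΔT) ⇒ ΔT = (L₂ − L₁)/(α₁L₁ − α₂L₂)
L₂ − L₁ = 1.3367 − 1.3343 = 2.40×10⁻³ m
α₁L₁ − α₂L₂ = 16×10⁻⁶×1.3343 − 45.5×10⁻⁷×1.3367 = 1.5266815×10⁻⁵ m/K
ΔT = 2.40×10⁻³ / 1.5266815×10⁻⁵ = 157.204 K
T = 19.1 + 157.204 = 176.304 °C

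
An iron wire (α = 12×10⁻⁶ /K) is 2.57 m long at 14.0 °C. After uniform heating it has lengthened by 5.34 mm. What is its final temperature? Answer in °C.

ΔL = αL₀ΔT ⇒ ΔT = ΔL / (αL₀)
ΔT = 5.34×10⁻³ m / (12×10⁻⁶ × 2.57 m) = 173.15 K
T = 14.0 + 173.15 = 187.15 °C

T = 187 °C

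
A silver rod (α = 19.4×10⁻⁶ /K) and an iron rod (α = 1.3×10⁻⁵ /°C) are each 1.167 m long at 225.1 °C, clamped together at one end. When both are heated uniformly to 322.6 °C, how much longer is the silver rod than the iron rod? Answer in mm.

0.728 mm

ΔT = 97.5 K
silver: ΔL = 19.4×10⁻⁶ × 1.167 m × 97.5 = 2.2074×10⁻³ m = 2.2074 mm
iron: ΔL = 1.3×10⁻⁵ × 1.167 m × 97.5 = 1.4792×10⁻³ m = 1.4792 mm
difference = 2.2074 − 1.4792 = 0.7282 mm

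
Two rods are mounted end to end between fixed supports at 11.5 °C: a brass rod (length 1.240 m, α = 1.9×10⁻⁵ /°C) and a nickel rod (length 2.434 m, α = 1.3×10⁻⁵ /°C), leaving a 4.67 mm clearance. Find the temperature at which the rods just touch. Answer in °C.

T = 96.1 °C

Gap closes when ΔL₁ + ΔL₂ = 4.67 mm = 4.67×10⁻³ m
(α₁L₁ + α₂L₂)ΔT = g
α₁L₁ + α₂L₂ = 1.9×10⁻⁵×1.240 + 1.3×10⁻⁵×2.434 = 5.5202×10⁻⁵ m/K
ΔT = 4.67×10⁻³ / 5.5202×10⁻⁵ = 84.598 K
T = 11.5 + 84.598 = 96.098 °C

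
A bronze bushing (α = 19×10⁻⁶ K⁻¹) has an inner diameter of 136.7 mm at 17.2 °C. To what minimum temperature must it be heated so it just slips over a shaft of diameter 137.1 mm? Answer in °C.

T = 171 °C

Required Δd = 137.1 − 136.7 = 0.4 mm
Δd = αd₀ΔT ⇒ ΔT = Δd/(αd₀) = 0.4 / (19×10⁻⁶ × 136.7) = 154.01 K
T_min = 17.2 + 154.01 = 171.21 °C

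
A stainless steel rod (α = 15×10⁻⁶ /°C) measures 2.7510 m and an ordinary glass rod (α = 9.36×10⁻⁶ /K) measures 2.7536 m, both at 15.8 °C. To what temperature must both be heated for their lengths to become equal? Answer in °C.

L₁(1 + α₁ΔT) = L₂(1 + α₂ΔT) ⇒ ΔT = (L₂ − L₁)/(α₁L₁ − α₂L₂)
L₂ − L₁ = 2.7536 − 2.7510 = 2.60×10⁻³ m
α₁L₁ − α₂L₂ = 15×10⁻⁶×2.7510 − 9.36×10⁻⁶×2.7536 = 1.5491304×10⁻⁵ m/K
ΔT = 2.60×10⁻³ / 1.5491304×10⁻⁵ = 167.836 K
T = 15.8 + 167.836 = 183.636 °C

T = 183.6 °C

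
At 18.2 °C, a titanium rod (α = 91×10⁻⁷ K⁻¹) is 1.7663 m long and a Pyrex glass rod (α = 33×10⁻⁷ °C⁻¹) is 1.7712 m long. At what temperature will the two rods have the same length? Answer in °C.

T = 497.3 °C

Equal length when α₁L₁ΔT − α₂L₂ΔT = L₂ − L₁ = 4.90×10⁻³ m
α₁L₁ = 1.607333×10⁻⁵, α₂L₂ = 5.84496×10⁻⁶ → Δ(αL) = 1.022837×10⁻⁵ m/K
ΔT = 4.90×10⁻³ / 1.022837×10⁻⁵ = 479.060 K, so T = 18.2 + 479.060 = 497.260 °C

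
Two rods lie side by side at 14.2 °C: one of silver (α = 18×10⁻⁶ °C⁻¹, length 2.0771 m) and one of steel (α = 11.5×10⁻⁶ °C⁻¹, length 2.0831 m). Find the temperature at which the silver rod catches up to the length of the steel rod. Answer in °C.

L₁(1 + α₁ΔT) = L₂(1 + α₂ΔT) ⇒ ΔT = (L₂ − L₁)/(α₁L₁ − α₂L₂)
L₂ − L₁ = 2.0831 − 2.0771 = 6.00×10⁻³ m
α₁L₁ − α₂L₂ = 18×10⁻⁶×2.0771 − 11.5×10⁻⁶×2.0831 = 1.343215×10⁻⁵ m/K
ΔT = 6.00×10⁻³ / 1.343215×10⁻⁵ = 446.689 K
T = 14.2 + 446.689 = 460.889 °C

T = 460.9 °C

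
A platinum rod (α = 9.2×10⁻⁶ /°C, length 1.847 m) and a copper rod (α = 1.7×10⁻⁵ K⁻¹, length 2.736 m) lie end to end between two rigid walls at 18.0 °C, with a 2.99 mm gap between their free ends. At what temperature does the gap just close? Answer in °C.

T = 65.1 °C

α₁L₁ = 1.69924×10⁻⁵ m/K, α₂L₂ = 4.6512×10⁻⁵ m/K → total 6.35044×10⁻⁵ m/K
ΔT = g/(α₁L₁+α₂L₂) = 2.99×10⁻³ / 6.35044×10⁻⁵ = 47.083 K
T = 18.0 + 47.083 = 65.083 °C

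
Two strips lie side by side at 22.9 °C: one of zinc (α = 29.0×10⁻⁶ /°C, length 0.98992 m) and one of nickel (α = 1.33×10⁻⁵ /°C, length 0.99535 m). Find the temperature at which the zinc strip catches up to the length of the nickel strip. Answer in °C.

T = 373.9 °C

Equal length when α₁L₁ΔT − α₂L₂ΔT = L₂ − L₁ = 5.43×10⁻³ m
α₁L₁ = 2.870768×10⁻⁵, α₂L₂ = 1.3238155×10⁻⁵ → Δ(αL) = 1.5469525×10⁻⁵ m/K
ΔT = 5.43×10⁻³ / 1.5469525×10⁻⁵ = 351.013 K, so T = 22.9 + 351.013 = 373.913 °C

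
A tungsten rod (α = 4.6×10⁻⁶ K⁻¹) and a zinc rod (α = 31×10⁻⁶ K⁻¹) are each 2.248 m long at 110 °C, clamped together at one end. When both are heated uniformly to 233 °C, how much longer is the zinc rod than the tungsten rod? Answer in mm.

7.30 mm

ΔT = 123 K
tungsten: ΔL = 4.6×10⁻⁶ × 2.248 m × 123 = 1.2719×10⁻³ m = 1.2719 mm
zinc: ΔL = 31×10⁻⁶ × 2.248 m × 123 = 8.5716×10⁻³ m = 8.5716 mm
difference = 8.5716 − 1.2719 = 7.2997 mm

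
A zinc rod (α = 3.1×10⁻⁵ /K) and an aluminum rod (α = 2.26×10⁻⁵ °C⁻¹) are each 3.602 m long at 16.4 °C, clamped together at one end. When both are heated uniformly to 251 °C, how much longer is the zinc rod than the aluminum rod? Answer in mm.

7.10 mm

ΔT = 234.6 K
zinc: ΔL = 3.1×10⁻⁵ × 3.602 m × 234.6 = 2.6196×10⁻² m = 26.196 mm
aluminum: ΔL = 2.26×10⁻⁵ × 3.602 m × 234.6 = 1.9098×10⁻² m = 19.098 mm
difference = 26.196 − 19.098 = 7.098 mm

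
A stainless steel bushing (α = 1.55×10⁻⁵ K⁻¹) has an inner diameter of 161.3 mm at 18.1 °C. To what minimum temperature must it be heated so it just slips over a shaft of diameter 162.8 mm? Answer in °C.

T = 618 °C

Required Δd = 162.8 − 161.3 = 1.5 mm
Δd = αd₀ΔT ⇒ ΔT = Δd/(αd₀) = 1.5 / (1.55×10⁻⁵ × 161.3) = 599.96 K
T_min = 18.1 + 599.96 = 618.06 °C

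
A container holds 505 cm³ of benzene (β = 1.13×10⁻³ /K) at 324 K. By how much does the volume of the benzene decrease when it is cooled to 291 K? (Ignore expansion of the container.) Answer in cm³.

|ΔT| = |291 − 324| = 33 K
ΔV = βV₀ΔT = (1.13×10⁻³)(505)(33) = 18.8 cm³

ΔV = 18.8 cm³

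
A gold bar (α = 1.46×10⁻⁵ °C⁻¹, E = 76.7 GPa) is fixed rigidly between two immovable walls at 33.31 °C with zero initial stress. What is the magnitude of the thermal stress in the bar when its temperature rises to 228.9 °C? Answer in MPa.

Fully constrained: the free strain ε = αΔT is blocked, so σ = Eε = EαΔT.
|ΔT| = 195.59 K
σ = 76.7×10⁹ × 1.46×10⁻⁵ × 195.59 = 2.19×10⁸ Pa

σ = 219 MPa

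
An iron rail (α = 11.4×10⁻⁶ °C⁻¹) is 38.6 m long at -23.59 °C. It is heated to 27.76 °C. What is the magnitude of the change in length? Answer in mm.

|ΔT| = |27.76 − (-23.59)| = 51.35 K
ΔL = αL₀ΔT = (11.4×10⁻⁶)(38.6)(51.35) = 2.26×10⁻² m

ΔL = 22.6 mm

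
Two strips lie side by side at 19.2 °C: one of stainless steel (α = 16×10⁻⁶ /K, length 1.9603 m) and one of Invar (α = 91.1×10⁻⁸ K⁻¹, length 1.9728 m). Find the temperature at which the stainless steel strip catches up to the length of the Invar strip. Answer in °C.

L₁(1 + α₁ΔT) = L₂(1 + α₂ΔT) ⇒ ΔT = (L₂ − L₁)/(α₁L₁ − α₂L₂)
L₂ − L₁ = 1.9728 − 1.9603 = 1.25×10⁻² m
α₁L₁ − α₂L₂ = 16×10⁻⁶×1.9603 − 91.1×10⁻⁸×1.9728 = 2.95675792×10⁻⁵ m/K
ΔT = 1.25×10⁻² / 2.95675792×10⁻⁵ = 422.760 K
T = 19.2 + 422.760 = 441.960 °C

T = 442.0 °C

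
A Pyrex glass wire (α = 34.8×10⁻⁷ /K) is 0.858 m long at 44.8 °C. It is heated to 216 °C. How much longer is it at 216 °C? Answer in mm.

ΔL = 0.511 mm

|ΔT| = |216 − 44.8| = 171.2 K
ΔL = αL₀ΔT = (34.8×10⁻⁷)(0.858)(171.2) = 5.11×10⁻⁴ m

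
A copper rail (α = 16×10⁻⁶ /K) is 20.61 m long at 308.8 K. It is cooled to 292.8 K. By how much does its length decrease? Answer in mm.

|ΔT| = |292.8 − 308.8| = 16.0 K
ΔL = αL₀ΔT = (16×10⁻⁶)(20.61)(16.0) = 5.28×10⁻³ m

ΔL = 5.28 mm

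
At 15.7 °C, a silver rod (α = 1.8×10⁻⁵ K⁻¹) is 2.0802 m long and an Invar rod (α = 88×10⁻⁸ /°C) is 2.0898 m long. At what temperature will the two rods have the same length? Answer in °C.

T = 285.3 °C

L₁(1 + α₁ΔT) = L₂(1 + α₂ΔT) ⇒ ΔT = (L₂ − L₁)/(α₁L₁ − α₂L₂)
L₂ − L₁ = 2.0898 − 2.0802 = 9.60×10⁻³ m
α₁L₁ − α₂L₂ = 1.8×10⁻⁵×2.0802 − 88×10⁻⁸×2.0898 = 3.5604576×10⁻⁵ m/K
ΔT = 9.60×10⁻³ / 3.5604576×10⁻⁵ = 269.628 K
T = 15.7 + 269.628 = 285.328 °C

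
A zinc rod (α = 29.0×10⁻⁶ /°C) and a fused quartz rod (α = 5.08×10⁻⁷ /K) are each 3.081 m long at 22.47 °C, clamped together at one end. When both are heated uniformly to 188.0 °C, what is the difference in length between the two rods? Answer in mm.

14.5 mm

ΔT = 165.53 K
zinc: ΔL = 29.0×10⁻⁶ × 3.081 m × 165.53 = 1.4790×10⁻² m = 14.790 mm
fused quartz: ΔL = 5.08×10⁻⁷ × 3.081 m × 165.53 = 2.5908×10⁻⁴ m = 0.25908 mm
difference = 14.790 − 0.25908 = 14.53092 mm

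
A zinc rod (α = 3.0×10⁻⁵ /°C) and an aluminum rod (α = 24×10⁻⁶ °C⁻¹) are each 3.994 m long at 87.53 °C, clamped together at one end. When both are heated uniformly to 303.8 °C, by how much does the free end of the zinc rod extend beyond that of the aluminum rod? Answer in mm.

5.18 mm

ΔT = 216.27 K
zinc: ΔL = 3.0×10⁻⁵ × 3.994 m × 216.27 = 2.5913×10⁻² m = 25.913 mm
aluminum: ΔL = 24×10⁻⁶ × 3.994 m × 216.27 = 2.0731×10⁻² m = 20.731 mm
difference = 25.913 − 20.731 = 5.182 mm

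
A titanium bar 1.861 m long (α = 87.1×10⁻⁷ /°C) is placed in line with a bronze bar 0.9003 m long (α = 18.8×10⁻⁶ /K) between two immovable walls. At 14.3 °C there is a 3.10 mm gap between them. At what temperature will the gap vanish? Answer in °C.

α₁L₁ = 1.620931×10⁻⁵ m/K, α₂L₂ = 1.692564×10⁻⁵ m/K → total 3.313495×10⁻⁵ m/K
ΔT = g/(α₁L₁+α₂L₂) = 3.10×10⁻³ / 3.313495×10⁻⁵ = 93.56 K
T = 14.3 + 93.56 = 107.86 °C

T = 108 °C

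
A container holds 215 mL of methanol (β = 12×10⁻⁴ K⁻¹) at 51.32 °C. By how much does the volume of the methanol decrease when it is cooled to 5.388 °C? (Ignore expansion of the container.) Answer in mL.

|ΔT| = |5.388 − 51.32| = 45.932 K
ΔV = βV₀ΔT = (12×10⁻⁴)(215)(45.932) = 11.9 mL

ΔV = 11.9 mL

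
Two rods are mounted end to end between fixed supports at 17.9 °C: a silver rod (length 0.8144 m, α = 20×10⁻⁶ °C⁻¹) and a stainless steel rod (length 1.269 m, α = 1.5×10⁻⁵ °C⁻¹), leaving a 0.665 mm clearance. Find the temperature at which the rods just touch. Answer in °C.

α₁L₁ = 1.6288×10⁻⁵ m/K, α₂L₂ = 1.9035×10⁻⁵ m/K → total 3.5323×10⁻⁵ m/K
ΔT = g/(α₁L₁+α₂L₂) = 6.65×10⁻⁴ / 3.5323×10⁻⁵ = 18.826 K
T = 17.9 + 18.826 = 36.726 °C

T = 36.7 °C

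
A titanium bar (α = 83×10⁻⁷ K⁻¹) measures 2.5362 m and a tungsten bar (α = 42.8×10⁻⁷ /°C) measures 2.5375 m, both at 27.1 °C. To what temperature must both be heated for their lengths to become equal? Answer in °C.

T = 154.7 °C

L₁(1 + α₁ΔT) = L₂(1 + α₂ΔT) ⇒ ΔT = (L₂ − L₁)/(α₁L₁ − α₂L₂)
L₂ − L₁ = 2.5375 − 2.5362 = 1.30×10⁻³ m
α₁L₁ − α₂L₂ = 83×10⁻⁷×2.5362 − 42.8×10⁻⁷×2.5375 = 1.018996×10⁻⁵ m/K
ΔT = 1.30×10⁻³ / 1.018996×10⁻⁵ = 127.577 K
T = 27.1 + 127.577 = 154.677 °C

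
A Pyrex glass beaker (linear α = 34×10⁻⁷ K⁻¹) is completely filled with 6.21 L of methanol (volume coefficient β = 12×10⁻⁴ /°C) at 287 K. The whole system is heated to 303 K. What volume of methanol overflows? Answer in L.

0.118 L

The beaker also expands: β_container ≈ 3α = 1.02×10⁻⁵ /K
Net overflow = V₀(β_liq − 3α_cont)ΔT
β − 3α = 1.20×10⁻³ − 1.02×10⁻⁵ = 1.1898×10⁻³ /K; ΔT = 16 K
ΔV = 6.21 × 1.1898×10⁻³ × 16 = 0.118 L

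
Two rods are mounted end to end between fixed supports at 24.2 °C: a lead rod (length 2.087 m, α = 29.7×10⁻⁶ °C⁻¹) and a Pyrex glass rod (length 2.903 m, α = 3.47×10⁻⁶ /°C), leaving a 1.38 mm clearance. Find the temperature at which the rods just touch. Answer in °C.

α₁L₁ = 6.19839×10⁻⁵ m/K, α₂L₂ = 1.007341×10⁻⁵ m/K → total 7.205731×10⁻⁵ m/K
ΔT = g/(α₁L₁+α₂L₂) = 1.38×10⁻³ / 7.205731×10⁻⁵ = 19.151 K
T = 24.2 + 19.151 = 43.351 °C

T = 43.4 °C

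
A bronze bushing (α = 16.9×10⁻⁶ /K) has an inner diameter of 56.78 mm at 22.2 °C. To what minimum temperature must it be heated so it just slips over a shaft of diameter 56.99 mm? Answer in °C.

Required Δd = 56.99 − 56.78 = 0.21 mm
Δd = αd₀ΔT ⇒ ΔT = Δd/(αd₀) = 0.21 / (16.9×10⁻⁶ × 56.78) = 218.85 K
T_min = 22.2 + 218.85 = 241.05 °C

T = 241 °C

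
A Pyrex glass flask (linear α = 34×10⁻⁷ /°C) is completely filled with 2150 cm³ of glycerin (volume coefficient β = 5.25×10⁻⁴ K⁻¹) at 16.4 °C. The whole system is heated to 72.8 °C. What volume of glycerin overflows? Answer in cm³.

62.4 cm³

The flask also expands: β_container ≈ 3α = 1.02×10⁻⁵ /K
Net overflow = V₀(β_liq − 3α_cont)ΔT
β − 3α = 5.25×10⁻⁴ − 1.02×10⁻⁵ = 5.148×10⁻⁴ /K; ΔT = 56.4 K
ΔV = 2150 × 5.148×10⁻⁴ × 56.4 = 62.4 cm³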